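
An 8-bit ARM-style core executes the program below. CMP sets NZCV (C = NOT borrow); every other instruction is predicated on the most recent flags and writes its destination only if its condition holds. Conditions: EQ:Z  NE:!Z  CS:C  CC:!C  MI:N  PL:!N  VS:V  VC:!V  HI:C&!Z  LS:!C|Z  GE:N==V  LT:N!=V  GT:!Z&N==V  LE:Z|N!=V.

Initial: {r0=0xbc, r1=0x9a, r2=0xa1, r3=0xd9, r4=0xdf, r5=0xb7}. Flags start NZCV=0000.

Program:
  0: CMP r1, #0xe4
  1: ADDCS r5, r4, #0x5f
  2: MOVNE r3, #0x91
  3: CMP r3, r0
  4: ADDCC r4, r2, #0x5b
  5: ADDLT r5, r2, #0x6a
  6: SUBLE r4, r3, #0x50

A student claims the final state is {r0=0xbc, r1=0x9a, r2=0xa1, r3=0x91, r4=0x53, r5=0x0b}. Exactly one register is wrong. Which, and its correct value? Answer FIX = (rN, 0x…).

FIX = (r4, 0x41)

[0] flags=1000 → (cmp)
[1] flags=1000 CS?F → skip
[2] flags=1000 NE?T → r3=0x91
[3] flags=1000 → (cmp)
[4] flags=1000 CC?T → r4=0xfc
[5] flags=1000 LT?T → r5=0x0b
[6] flags=1000 LE?T → r4=0x41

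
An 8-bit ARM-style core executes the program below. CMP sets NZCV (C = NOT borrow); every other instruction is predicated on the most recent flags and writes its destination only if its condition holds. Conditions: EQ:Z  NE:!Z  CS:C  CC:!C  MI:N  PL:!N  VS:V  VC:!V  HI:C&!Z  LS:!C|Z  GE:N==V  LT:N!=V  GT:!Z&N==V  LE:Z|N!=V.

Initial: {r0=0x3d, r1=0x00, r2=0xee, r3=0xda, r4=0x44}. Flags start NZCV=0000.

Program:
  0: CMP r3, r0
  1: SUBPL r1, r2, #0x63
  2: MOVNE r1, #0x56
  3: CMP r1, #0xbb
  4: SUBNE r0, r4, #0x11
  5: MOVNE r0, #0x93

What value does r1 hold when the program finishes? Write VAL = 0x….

VAL = 0x56

[0] flags=1010 → (cmp)
[1] flags=1010 PL?F → skip
[2] flags=1010 NE?T → r1=0x56
[3] flags=1001 → (cmp)
[4] flags=1001 NE?T → r0=0x33
[5] flags=1001 NE?T → r0=0x93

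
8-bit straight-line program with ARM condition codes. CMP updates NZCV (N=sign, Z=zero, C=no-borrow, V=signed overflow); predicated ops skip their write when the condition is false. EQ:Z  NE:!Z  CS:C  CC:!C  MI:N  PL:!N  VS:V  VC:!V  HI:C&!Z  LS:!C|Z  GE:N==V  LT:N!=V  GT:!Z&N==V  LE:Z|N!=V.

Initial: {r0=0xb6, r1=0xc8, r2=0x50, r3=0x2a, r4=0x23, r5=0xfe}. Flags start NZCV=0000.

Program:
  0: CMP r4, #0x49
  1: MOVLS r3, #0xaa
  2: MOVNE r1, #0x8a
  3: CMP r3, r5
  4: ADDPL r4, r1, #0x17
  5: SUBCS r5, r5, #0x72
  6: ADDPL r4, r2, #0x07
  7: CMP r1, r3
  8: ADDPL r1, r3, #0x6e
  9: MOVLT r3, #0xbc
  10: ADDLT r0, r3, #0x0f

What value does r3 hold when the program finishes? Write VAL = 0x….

VAL = 0xbc

0: ✓ CMP  NZCV=1000
1: ✓ MOVLS  r3←0xaa
2: ✓ MOVNE  r1←0x8a
3: ✓ CMP  NZCV=1000
4: · ADDPL
5: · SUBCS
6: · ADDPL
7: ✓ CMP  NZCV=1000
8: · ADDPL
9: ✓ MOVLT  r3←0xbc
10: ✓ ADDLT  r0←0xcb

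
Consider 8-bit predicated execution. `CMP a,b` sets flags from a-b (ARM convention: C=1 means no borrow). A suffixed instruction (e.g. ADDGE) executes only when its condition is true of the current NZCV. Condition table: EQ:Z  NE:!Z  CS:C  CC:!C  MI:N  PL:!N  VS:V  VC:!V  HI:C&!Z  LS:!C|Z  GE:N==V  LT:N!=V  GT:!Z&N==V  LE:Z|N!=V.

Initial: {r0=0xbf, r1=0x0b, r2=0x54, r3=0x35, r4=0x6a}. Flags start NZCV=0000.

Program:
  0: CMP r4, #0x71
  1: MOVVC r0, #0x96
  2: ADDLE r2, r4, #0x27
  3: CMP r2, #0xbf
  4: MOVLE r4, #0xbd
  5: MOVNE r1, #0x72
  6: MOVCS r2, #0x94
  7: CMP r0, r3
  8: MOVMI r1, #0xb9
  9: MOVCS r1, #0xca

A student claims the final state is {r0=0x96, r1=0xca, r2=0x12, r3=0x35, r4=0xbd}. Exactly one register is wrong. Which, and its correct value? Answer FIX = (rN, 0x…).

FIX = (r2, 0x91)

0: ✓ CMP  NZCV=1000
1: ✓ MOVVC  r0←0x96
2: ✓ ADDLE  r2←0x91
3: ✓ CMP  NZCV=1000
4: ✓ MOVLE  r4←0xbd
5: ✓ MOVNE  r1←0x72
6: · MOVCS
7: ✓ CMP  NZCV=0011
8: · MOVMI
9: ✓ MOVCS  r1←0xca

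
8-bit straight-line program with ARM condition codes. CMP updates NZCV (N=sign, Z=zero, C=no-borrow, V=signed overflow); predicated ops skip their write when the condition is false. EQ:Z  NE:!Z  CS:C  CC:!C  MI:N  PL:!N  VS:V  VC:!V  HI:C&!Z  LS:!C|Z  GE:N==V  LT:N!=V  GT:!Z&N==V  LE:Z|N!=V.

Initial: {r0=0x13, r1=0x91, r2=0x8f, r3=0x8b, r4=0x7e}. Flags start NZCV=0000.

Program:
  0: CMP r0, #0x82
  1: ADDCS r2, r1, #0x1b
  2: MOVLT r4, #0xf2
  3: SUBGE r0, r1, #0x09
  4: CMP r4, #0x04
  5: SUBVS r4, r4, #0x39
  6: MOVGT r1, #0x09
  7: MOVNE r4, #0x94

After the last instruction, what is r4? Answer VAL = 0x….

0: ✓ CMP  NZCV=1001
1: · ADDCS
2: · MOVLT
3: ✓ SUBGE  r0←0x88
4: ✓ CMP  NZCV=0010
5: · SUBVS
6: ✓ MOVGT  r1←0x09
7: ✓ MOVNE  r4←0x94

VAL = 0x94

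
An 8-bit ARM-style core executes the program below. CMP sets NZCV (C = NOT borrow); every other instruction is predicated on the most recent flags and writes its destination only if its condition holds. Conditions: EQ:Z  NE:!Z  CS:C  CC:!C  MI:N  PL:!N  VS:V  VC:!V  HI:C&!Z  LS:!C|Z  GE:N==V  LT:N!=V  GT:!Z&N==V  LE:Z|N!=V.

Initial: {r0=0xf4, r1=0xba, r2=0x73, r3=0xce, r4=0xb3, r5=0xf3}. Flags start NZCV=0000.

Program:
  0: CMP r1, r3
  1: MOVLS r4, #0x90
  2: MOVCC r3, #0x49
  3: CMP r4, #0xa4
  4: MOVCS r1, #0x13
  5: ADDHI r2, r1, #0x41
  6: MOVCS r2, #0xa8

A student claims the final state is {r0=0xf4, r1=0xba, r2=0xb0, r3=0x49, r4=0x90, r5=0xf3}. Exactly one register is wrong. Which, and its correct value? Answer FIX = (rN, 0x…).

FIX = (r2, 0x73)

[0] flags=1000 → (cmp)
[1] flags=1000 LS?T → r4=0x90
[2] flags=1000 CC?T → r3=0x49
[3] flags=1000 → (cmp)
[4] flags=1000 CS?F → skip
[5] flags=1000 HI?F → skip
[6] flags=1000 CS?F → skip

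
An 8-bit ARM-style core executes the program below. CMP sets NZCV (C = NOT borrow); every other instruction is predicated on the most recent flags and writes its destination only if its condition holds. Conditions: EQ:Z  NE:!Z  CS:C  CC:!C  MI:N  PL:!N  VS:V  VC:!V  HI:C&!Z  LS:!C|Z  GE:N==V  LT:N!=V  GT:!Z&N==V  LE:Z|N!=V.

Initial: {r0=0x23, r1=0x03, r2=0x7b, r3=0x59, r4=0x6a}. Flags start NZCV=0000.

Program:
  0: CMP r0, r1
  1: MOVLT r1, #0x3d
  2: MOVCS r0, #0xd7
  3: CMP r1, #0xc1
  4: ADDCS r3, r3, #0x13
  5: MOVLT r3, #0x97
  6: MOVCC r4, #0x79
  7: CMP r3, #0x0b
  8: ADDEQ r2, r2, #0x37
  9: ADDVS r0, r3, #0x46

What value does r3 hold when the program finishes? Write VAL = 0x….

VAL = 0x59

[0] flags=0010 → (cmp)
[1] flags=0010 LT?F → skip
[2] flags=0010 CS?T → r0=0xd7
[3] flags=0000 → (cmp)
[4] flags=0000 CS?F → skip
[5] flags=0000 LT?F → skip
[6] flags=0000 CC?T → r4=0x79
[7] flags=0010 → (cmp)
[8] flags=0010 EQ?F → skip
[9] flags=0010 VS?F → skip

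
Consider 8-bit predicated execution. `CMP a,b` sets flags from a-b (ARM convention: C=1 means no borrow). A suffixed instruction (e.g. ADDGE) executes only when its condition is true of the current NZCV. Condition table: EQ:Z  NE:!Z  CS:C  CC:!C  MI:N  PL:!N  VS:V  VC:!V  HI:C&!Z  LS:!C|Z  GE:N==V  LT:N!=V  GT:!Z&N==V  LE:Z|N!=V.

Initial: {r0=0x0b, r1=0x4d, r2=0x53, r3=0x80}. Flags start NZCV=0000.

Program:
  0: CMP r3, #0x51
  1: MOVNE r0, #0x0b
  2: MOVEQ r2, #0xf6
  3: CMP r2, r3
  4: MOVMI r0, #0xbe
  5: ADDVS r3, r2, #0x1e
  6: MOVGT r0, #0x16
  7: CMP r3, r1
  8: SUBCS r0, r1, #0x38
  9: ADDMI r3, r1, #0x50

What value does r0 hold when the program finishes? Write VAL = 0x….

VAL = 0x15

0: ✓ CMP  NZCV=0011
1: ✓ MOVNE  r0←0x0b
2: · MOVEQ
3: ✓ CMP  NZCV=1001
4: ✓ MOVMI  r0←0xbe
5: ✓ ADDVS  r3←0x71
6: ✓ MOVGT  r0←0x16
7: ✓ CMP  NZCV=0010
8: ✓ SUBCS  r0←0x15
9: · ADDMI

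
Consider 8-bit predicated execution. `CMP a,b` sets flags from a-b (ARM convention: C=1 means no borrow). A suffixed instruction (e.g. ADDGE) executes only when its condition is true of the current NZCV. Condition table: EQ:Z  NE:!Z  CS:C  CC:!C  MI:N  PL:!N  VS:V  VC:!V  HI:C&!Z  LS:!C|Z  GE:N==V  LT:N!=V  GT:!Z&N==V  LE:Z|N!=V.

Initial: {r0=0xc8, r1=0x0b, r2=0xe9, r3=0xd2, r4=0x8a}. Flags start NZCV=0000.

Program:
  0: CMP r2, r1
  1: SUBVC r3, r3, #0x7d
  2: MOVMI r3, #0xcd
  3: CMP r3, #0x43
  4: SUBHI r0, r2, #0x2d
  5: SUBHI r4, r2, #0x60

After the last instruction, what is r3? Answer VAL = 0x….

0: ✓ CMP  NZCV=1010
1: ✓ SUBVC  r3←0x55
2: ✓ MOVMI  r3←0xcd
3: ✓ CMP  NZCV=1010
4: ✓ SUBHI  r0←0xbc
5: ✓ SUBHI  r4←0x89

VAL = 0xcd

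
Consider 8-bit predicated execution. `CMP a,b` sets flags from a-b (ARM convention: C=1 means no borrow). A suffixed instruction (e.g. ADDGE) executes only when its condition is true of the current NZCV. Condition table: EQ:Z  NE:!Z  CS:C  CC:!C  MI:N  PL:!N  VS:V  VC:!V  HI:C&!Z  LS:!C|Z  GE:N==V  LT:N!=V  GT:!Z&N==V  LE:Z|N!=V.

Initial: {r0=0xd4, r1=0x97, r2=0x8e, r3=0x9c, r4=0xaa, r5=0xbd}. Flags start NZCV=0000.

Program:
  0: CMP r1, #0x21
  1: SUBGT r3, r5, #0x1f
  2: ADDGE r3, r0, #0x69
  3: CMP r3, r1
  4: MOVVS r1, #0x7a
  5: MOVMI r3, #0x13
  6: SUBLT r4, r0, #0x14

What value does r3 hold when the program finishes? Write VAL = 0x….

VAL = 0x9c

[0] flags=0011 → (cmp)
[1] flags=0011 GT?F → skip
[2] flags=0011 GE?F → skip
[3] flags=0010 → (cmp)
[4] flags=0010 VS?F → skip
[5] flags=0010 MI?F → skip
[6] flags=0010 LT?F → skip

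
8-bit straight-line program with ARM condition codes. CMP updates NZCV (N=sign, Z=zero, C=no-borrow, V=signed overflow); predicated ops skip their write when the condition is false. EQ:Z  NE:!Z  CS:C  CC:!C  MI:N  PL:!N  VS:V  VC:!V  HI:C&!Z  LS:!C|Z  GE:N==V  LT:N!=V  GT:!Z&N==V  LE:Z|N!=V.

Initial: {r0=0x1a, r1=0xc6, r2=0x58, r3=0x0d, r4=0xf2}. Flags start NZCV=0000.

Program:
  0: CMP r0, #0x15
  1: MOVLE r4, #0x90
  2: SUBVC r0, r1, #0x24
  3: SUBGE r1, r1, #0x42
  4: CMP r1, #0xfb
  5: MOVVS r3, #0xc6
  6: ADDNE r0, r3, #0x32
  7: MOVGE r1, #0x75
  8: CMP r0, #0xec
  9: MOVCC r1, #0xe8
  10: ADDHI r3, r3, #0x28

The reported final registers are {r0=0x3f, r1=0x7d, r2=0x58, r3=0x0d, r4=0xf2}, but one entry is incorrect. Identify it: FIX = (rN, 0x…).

FIX = (r1, 0xe8)

0: ✓ CMP  NZCV=0010
1: · MOVLE
2: ✓ SUBVC  r0←0xa2
3: ✓ SUBGE  r1←0x84
4: ✓ CMP  NZCV=1000
5: · MOVVS
6: ✓ ADDNE  r0←0x3f
7: · MOVGE
8: ✓ CMP  NZCV=0000
9: ✓ MOVCC  r1←0xe8
10: · ADDHI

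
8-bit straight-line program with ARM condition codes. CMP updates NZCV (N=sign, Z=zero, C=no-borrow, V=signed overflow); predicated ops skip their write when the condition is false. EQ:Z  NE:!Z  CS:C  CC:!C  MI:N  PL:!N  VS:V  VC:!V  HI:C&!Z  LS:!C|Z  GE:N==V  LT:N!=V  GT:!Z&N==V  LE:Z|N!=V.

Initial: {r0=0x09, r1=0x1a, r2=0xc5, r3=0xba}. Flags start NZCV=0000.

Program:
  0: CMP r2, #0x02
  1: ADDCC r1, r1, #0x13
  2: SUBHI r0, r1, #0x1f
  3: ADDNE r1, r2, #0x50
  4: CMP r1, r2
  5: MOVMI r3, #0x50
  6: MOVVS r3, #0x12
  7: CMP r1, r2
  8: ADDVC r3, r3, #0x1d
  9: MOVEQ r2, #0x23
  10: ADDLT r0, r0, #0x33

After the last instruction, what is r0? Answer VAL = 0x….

VAL = 0xfb

0: ✓ CMP  NZCV=1010
1: · ADDCC
2: ✓ SUBHI  r0←0xfb
3: ✓ ADDNE  r1←0x15
4: ✓ CMP  NZCV=0000
5: · MOVMI
6: · MOVVS
7: ✓ CMP  NZCV=0000
8: ✓ ADDVC  r3←0xd7
9: · MOVEQ
10: · ADDLT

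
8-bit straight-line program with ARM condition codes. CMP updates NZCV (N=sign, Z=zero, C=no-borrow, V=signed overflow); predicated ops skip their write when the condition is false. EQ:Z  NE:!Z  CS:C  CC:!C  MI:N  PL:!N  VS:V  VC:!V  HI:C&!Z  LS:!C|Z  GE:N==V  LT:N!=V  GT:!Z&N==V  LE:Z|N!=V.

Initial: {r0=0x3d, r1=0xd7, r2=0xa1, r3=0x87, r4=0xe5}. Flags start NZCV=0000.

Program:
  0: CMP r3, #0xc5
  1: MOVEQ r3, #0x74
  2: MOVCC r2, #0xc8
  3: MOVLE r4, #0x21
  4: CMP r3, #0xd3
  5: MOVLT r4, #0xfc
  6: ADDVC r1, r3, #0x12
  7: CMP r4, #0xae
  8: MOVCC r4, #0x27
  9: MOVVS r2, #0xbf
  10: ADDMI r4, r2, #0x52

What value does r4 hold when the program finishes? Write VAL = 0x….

VAL = 0xfc

0: ✓ CMP  NZCV=1000
1: · MOVEQ
2: ✓ MOVCC  r2←0xc8
3: ✓ MOVLE  r4←0x21
4: ✓ CMP  NZCV=1000
5: ✓ MOVLT  r4←0xfc
6: ✓ ADDVC  r1←0x99
7: ✓ CMP  NZCV=0010
8: · MOVCC
9: · MOVVS
10: · ADDMI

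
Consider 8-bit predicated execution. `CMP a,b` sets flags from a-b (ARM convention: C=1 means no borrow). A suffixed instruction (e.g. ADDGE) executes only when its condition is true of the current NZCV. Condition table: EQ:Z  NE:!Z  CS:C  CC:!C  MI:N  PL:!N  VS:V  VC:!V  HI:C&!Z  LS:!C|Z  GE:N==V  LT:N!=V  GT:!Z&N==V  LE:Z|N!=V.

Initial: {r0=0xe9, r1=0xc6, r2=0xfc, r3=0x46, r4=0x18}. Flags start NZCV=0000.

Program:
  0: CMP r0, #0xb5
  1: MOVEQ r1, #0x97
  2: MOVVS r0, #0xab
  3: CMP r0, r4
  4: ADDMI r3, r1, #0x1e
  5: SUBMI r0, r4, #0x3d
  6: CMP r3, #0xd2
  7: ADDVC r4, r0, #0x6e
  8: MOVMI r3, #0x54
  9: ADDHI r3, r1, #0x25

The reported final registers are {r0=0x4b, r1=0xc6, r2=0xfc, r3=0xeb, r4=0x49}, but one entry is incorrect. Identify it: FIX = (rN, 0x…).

[0] flags=0010 → (cmp)
[1] flags=0010 EQ?F → skip
[2] flags=0010 VS?F → skip
[3] flags=1010 → (cmp)
[4] flags=1010 MI?T → r3=0xe4
[5] flags=1010 MI?T → r0=0xdb
[6] flags=0010 → (cmp)
[7] flags=0010 VC?T → r4=0x49
[8] flags=0010 MI?F → skip
[9] flags=0010 HI?T → r3=0xeb

FIX = (r0, 0xdb)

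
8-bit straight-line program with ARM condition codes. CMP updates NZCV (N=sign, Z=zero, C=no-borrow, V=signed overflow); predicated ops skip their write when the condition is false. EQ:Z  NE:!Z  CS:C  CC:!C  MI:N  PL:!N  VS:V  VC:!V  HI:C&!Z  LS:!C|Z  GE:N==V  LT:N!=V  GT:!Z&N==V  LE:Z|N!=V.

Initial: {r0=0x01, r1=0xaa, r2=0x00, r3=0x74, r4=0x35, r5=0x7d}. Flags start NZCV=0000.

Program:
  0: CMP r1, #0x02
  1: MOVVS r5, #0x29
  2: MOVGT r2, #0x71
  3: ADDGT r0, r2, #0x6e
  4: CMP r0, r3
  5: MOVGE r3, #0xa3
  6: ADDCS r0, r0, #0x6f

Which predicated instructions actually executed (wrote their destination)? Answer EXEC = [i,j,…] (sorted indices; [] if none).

EXEC = []

[0] flags=1010 → (cmp)
[1] flags=1010 VS?F → skip
[2] flags=1010 GT?F → skip
[3] flags=1010 GT?F → skip
[4] flags=1000 → (cmp)
[5] flags=1000 GE?F → skip
[6] flags=1000 CS?F → skip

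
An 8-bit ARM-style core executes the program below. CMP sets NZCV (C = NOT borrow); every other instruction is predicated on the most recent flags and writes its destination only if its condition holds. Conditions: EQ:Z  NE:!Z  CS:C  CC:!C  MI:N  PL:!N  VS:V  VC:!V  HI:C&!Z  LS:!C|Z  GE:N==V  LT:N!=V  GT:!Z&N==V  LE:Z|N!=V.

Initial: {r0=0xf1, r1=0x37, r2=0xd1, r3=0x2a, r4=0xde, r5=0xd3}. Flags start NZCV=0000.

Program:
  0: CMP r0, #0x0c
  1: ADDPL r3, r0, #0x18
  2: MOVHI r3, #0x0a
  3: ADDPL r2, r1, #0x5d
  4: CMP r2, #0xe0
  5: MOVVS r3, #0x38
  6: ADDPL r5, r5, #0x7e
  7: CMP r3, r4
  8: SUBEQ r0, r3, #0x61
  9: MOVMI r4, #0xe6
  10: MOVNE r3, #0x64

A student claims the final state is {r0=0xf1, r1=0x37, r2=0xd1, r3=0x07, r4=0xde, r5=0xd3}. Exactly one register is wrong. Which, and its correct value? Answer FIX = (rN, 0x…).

FIX = (r3, 0x64)

0: ✓ CMP  NZCV=1010
1: · ADDPL
2: ✓ MOVHI  r3←0x0a
3: · ADDPL
4: ✓ CMP  NZCV=1000
5: · MOVVS
6: · ADDPL
7: ✓ CMP  NZCV=0000
8: · SUBEQ
9: · MOVMI
10: ✓ MOVNE  r3←0x64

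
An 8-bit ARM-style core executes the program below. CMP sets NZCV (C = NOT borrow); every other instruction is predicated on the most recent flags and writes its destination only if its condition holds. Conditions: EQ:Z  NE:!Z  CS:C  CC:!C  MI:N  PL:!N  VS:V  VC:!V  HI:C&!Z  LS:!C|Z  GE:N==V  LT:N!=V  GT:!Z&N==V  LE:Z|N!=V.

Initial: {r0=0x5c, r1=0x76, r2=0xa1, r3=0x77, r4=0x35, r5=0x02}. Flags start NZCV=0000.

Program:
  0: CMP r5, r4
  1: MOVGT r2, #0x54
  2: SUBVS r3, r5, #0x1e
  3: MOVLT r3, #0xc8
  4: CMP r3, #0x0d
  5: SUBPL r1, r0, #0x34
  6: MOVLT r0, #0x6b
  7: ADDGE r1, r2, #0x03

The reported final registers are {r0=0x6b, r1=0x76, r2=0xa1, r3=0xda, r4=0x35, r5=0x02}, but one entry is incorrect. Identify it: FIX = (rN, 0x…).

FIX = (r3, 0xc8)

0: ✓ CMP  NZCV=1000
1: · MOVGT
2: · SUBVS
3: ✓ MOVLT  r3←0xc8
4: ✓ CMP  NZCV=1010
5: · SUBPL
6: ✓ MOVLT  r0←0x6b
7: · ADDGE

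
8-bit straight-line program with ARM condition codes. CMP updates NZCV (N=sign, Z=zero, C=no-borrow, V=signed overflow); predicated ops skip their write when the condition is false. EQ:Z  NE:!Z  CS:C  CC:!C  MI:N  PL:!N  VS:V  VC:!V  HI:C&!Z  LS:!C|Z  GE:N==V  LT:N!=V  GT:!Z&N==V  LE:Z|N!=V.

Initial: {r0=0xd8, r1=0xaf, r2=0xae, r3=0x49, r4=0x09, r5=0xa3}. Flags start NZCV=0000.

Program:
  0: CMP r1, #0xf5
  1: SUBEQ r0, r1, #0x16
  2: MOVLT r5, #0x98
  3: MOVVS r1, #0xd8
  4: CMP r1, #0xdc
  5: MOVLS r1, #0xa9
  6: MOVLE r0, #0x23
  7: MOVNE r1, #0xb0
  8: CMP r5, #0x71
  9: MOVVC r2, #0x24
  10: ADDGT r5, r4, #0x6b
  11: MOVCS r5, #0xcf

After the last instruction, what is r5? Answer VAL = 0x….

[0] flags=1000 → (cmp)
[1] flags=1000 EQ?F → skip
[2] flags=1000 LT?T → r5=0x98
[3] flags=1000 VS?F → skip
[4] flags=1000 → (cmp)
[5] flags=1000 LS?T → r1=0xa9
[6] flags=1000 LE?T → r0=0x23
[7] flags=1000 NE?T → r1=0xb0
[8] flags=0011 → (cmp)
[9] flags=0011 VC?F → skip
[10] flags=0011 GT?F → skip
[11] flags=0011 CS?T → r5=0xcf

VAL = 0xcf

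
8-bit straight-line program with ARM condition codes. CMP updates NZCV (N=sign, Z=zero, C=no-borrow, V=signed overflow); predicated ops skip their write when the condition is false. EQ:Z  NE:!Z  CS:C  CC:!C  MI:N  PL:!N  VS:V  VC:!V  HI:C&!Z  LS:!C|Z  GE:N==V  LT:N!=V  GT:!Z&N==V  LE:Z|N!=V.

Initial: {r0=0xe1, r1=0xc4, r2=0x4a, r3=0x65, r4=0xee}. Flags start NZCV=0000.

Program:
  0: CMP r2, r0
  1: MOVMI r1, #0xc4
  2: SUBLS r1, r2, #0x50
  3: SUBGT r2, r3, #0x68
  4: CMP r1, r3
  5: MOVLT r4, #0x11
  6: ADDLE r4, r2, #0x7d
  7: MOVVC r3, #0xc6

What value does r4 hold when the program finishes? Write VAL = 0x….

VAL = 0x7a

0: ✓ CMP  NZCV=0000
1: · MOVMI
2: ✓ SUBLS  r1←0xfa
3: ✓ SUBGT  r2←0xfd
4: ✓ CMP  NZCV=1010
5: ✓ MOVLT  r4←0x11
6: ✓ ADDLE  r4←0x7a
7: ✓ MOVVC  r3←0xc6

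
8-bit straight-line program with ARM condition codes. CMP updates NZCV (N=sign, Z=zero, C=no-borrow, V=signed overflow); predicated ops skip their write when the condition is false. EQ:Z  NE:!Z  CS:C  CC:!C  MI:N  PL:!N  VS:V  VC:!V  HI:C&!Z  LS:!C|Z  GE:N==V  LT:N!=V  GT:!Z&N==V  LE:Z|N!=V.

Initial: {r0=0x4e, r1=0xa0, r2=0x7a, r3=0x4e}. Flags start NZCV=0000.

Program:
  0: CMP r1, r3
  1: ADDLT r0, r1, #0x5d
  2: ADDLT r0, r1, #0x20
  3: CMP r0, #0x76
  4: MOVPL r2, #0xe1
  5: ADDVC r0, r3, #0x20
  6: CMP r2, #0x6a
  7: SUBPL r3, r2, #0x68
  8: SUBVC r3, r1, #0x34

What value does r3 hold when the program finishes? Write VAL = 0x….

VAL = 0x79

[0] flags=0011 → (cmp)
[1] flags=0011 LT?T → r0=0xfd
[2] flags=0011 LT?T → r0=0xc0
[3] flags=0011 → (cmp)
[4] flags=0011 PL?T → r2=0xe1
[5] flags=0011 VC?F → skip
[6] flags=0011 → (cmp)
[7] flags=0011 PL?T → r3=0x79
[8] flags=0011 VC?F → skip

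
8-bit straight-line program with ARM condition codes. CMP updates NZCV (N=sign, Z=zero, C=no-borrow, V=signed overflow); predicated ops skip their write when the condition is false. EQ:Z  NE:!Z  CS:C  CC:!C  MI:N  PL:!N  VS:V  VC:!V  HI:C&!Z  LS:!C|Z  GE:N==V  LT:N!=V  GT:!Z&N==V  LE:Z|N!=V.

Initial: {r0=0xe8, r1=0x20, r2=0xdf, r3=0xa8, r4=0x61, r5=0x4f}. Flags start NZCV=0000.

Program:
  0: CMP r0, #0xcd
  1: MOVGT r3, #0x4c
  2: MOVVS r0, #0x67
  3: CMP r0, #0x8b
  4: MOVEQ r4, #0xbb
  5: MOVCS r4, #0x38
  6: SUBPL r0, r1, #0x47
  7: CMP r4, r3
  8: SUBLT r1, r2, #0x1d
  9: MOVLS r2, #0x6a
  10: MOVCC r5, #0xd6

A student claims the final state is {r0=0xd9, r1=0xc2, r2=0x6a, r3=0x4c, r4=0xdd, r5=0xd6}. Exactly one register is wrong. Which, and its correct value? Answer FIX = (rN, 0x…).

[0] flags=0010 → (cmp)
[1] flags=0010 GT?T → r3=0x4c
[2] flags=0010 VS?F → skip
[3] flags=0010 → (cmp)
[4] flags=0010 EQ?F → skip
[5] flags=0010 CS?T → r4=0x38
[6] flags=0010 PL?T → r0=0xd9
[7] flags=1000 → (cmp)
[8] flags=1000 LT?T → r1=0xc2
[9] flags=1000 LS?T → r2=0x6a
[10] flags=1000 CC?T → r5=0xd6

FIX = (r4, 0x38)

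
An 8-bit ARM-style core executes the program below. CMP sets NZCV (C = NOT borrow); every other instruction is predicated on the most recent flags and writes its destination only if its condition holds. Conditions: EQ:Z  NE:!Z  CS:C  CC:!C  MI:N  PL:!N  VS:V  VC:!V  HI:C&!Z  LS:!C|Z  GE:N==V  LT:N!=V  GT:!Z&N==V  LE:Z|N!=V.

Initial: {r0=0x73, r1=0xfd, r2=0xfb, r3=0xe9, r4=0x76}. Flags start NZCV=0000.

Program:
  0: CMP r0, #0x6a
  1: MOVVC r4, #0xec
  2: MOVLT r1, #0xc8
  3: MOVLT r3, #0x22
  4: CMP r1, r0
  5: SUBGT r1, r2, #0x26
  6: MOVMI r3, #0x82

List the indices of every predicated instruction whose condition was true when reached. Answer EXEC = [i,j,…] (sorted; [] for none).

EXEC = [1,6]

0: ✓ CMP  NZCV=0010
1: ✓ MOVVC  r4←0xec
2: · MOVLT
3: · MOVLT
4: ✓ CMP  NZCV=1010
5: · SUBGT
6: ✓ MOVMI  r3←0x82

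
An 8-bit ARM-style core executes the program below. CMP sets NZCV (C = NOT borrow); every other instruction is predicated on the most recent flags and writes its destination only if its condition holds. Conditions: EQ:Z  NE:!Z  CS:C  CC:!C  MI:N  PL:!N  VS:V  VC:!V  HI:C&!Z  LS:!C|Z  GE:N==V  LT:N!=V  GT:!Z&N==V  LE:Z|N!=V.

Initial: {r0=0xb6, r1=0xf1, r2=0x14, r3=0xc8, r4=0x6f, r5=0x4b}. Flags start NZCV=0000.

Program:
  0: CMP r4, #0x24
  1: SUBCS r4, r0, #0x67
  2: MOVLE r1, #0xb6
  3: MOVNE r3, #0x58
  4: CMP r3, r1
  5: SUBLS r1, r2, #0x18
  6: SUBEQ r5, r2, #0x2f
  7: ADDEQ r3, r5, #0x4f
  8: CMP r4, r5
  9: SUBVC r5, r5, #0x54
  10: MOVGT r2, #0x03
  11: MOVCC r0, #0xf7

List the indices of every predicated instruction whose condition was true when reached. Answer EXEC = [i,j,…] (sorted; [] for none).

0: ✓ CMP  NZCV=0010
1: ✓ SUBCS  r4←0x4f
2: · MOVLE
3: ✓ MOVNE  r3←0x58
4: ✓ CMP  NZCV=0000
5: ✓ SUBLS  r1←0xfc
6: · SUBEQ
7: · ADDEQ
8: ✓ CMP  NZCV=0010
9: ✓ SUBVC  r5←0xf7
10: ✓ MOVGT  r2←0x03
11: · MOVCC

EXEC = [1,3,5,9,10]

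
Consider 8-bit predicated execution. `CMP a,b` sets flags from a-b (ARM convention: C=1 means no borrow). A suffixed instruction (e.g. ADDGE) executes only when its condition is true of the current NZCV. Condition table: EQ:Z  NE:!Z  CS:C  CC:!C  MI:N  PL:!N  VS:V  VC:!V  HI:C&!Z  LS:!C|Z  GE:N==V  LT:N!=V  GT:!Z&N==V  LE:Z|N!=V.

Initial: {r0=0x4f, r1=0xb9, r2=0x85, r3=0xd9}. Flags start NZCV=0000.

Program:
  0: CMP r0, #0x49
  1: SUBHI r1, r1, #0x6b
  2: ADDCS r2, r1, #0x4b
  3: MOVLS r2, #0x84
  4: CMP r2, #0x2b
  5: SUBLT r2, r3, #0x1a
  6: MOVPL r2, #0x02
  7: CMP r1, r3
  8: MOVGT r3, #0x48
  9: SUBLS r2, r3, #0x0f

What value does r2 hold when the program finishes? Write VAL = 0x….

VAL = 0x39

0: ✓ CMP  NZCV=0010
1: ✓ SUBHI  r1←0x4e
2: ✓ ADDCS  r2←0x99
3: · MOVLS
4: ✓ CMP  NZCV=0011
5: ✓ SUBLT  r2←0xbf
6: ✓ MOVPL  r2←0x02
7: ✓ CMP  NZCV=0000
8: ✓ MOVGT  r3←0x48
9: ✓ SUBLS  r2←0x39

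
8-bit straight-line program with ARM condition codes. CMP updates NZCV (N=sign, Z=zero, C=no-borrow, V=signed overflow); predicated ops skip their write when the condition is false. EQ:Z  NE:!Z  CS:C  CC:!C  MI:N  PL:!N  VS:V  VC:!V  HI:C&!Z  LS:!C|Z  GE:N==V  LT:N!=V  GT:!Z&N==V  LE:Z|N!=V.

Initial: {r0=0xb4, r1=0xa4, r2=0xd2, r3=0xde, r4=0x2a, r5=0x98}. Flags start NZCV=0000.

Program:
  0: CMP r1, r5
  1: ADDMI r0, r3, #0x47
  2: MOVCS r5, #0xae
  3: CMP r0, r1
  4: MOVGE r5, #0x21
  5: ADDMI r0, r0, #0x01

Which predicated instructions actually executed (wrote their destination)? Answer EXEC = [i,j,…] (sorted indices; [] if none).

EXEC = [2,4]

[0] flags=0010 → (cmp)
[1] flags=0010 MI?F → skip
[2] flags=0010 CS?T → r5=0xae
[3] flags=0010 → (cmp)
[4] flags=0010 GE?T → r5=0x21
[5] flags=0010 MI?F → skip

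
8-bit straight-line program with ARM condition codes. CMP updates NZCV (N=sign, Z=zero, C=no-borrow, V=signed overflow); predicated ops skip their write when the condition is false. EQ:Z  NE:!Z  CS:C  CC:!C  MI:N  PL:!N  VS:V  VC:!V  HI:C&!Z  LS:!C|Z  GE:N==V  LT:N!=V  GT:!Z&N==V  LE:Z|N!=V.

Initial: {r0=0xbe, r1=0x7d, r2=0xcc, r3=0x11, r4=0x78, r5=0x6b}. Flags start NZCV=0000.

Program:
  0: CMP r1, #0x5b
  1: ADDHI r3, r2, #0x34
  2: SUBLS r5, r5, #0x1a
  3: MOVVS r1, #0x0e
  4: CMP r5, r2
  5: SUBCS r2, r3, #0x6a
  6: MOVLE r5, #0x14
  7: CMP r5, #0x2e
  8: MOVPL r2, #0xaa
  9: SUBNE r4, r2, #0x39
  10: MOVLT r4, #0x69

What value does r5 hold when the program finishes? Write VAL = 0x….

VAL = 0x6b

[0] flags=0010 → (cmp)
[1] flags=0010 HI?T → r3=0x00
[2] flags=0010 LS?F → skip
[3] flags=0010 VS?F → skip
[4] flags=1001 → (cmp)
[5] flags=1001 CS?F → skip
[6] flags=1001 LE?F → skip
[7] flags=0010 → (cmp)
[8] flags=0010 PL?T → r2=0xaa
[9] flags=0010 NE?T → r4=0x71
[10] flags=0010 LT?F → skip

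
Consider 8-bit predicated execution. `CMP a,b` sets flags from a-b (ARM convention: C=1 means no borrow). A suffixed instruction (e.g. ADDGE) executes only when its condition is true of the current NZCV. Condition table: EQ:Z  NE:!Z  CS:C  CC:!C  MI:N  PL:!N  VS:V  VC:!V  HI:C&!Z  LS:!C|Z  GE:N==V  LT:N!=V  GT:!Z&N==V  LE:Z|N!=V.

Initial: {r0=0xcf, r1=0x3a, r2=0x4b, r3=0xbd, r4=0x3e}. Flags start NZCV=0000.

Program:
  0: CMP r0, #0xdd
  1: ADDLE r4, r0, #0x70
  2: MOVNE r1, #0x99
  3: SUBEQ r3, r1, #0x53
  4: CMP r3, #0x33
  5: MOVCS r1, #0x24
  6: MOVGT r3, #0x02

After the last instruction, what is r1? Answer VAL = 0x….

VAL = 0x24

[0] flags=1000 → (cmp)
[1] flags=1000 LE?T → r4=0x3f
[2] flags=1000 NE?T → r1=0x99
[3] flags=1000 EQ?F → skip
[4] flags=1010 → (cmp)
[5] flags=1010 CS?T → r1=0x24
[6] flags=1010 GT?F → skip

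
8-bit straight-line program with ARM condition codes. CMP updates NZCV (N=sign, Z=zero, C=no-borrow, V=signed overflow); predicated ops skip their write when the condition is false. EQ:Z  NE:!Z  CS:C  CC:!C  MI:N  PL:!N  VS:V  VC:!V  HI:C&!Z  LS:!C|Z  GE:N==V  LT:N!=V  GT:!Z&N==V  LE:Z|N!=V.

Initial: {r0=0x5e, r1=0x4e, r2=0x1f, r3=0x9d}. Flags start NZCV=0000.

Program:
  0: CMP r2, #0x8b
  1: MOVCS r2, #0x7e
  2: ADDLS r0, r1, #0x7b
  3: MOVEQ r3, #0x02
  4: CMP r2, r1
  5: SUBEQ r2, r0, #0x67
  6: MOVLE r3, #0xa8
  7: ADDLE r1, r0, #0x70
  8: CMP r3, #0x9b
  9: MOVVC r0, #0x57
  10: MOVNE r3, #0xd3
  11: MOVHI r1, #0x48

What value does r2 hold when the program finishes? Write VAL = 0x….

0: ✓ CMP  NZCV=1001
1: · MOVCS
2: ✓ ADDLS  r0←0xc9
3: · MOVEQ
4: ✓ CMP  NZCV=1000
5: · SUBEQ
6: ✓ MOVLE  r3←0xa8
7: ✓ ADDLE  r1←0x39
8: ✓ CMP  NZCV=0010
9: ✓ MOVVC  r0←0x57
10: ✓ MOVNE  r3←0xd3
11: ✓ MOVHI  r1←0x48

VAL = 0x1f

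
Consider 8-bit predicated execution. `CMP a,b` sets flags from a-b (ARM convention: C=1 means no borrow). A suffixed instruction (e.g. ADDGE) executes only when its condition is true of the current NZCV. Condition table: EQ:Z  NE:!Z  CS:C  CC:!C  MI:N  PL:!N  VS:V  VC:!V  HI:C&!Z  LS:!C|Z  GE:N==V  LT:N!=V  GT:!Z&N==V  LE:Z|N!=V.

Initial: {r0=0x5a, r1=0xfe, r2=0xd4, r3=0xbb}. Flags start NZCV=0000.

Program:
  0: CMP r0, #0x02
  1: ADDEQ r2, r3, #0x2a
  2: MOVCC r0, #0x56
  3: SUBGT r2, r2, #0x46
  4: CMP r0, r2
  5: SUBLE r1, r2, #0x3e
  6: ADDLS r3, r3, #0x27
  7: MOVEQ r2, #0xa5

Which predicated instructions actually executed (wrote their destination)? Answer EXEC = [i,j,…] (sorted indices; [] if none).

EXEC = [3,6]

0: ✓ CMP  NZCV=0010
1: · ADDEQ
2: · MOVCC
3: ✓ SUBGT  r2←0x8e
4: ✓ CMP  NZCV=1001
5: · SUBLE
6: ✓ ADDLS  r3←0xe2
7: · MOVEQ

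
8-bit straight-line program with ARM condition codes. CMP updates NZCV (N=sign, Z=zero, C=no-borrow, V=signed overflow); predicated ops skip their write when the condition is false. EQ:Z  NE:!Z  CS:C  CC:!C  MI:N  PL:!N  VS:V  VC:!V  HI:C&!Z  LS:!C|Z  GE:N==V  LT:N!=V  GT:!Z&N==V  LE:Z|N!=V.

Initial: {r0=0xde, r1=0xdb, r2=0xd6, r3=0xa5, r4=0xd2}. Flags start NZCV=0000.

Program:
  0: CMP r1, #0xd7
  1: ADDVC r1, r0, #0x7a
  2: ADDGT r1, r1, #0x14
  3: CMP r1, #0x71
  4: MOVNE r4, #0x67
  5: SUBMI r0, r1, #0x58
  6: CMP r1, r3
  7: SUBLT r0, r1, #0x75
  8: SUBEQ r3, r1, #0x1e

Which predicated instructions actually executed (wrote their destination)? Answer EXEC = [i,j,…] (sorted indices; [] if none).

EXEC = [1,2,4,5]

0: ✓ CMP  NZCV=0010
1: ✓ ADDVC  r1←0x58
2: ✓ ADDGT  r1←0x6c
3: ✓ CMP  NZCV=1000
4: ✓ MOVNE  r4←0x67
5: ✓ SUBMI  r0←0x14
6: ✓ CMP  NZCV=1001
7: · SUBLT
8: · SUBEQ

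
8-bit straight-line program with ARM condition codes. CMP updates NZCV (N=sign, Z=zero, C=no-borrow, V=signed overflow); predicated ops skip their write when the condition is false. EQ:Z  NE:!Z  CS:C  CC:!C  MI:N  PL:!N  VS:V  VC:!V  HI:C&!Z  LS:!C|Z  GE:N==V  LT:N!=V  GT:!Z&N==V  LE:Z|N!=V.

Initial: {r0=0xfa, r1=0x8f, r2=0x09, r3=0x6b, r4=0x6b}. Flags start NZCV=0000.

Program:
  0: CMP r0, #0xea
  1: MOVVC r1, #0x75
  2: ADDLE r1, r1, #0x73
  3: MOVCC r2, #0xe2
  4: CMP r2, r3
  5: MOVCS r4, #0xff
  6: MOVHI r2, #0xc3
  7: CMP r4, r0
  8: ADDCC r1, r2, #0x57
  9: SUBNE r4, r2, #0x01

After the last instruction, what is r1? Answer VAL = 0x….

0: ✓ CMP  NZCV=0010
1: ✓ MOVVC  r1←0x75
2: · ADDLE
3: · MOVCC
4: ✓ CMP  NZCV=1000
5: · MOVCS
6: · MOVHI
7: ✓ CMP  NZCV=0000
8: ✓ ADDCC  r1←0x60
9: ✓ SUBNE  r4←0x08

VAL = 0x60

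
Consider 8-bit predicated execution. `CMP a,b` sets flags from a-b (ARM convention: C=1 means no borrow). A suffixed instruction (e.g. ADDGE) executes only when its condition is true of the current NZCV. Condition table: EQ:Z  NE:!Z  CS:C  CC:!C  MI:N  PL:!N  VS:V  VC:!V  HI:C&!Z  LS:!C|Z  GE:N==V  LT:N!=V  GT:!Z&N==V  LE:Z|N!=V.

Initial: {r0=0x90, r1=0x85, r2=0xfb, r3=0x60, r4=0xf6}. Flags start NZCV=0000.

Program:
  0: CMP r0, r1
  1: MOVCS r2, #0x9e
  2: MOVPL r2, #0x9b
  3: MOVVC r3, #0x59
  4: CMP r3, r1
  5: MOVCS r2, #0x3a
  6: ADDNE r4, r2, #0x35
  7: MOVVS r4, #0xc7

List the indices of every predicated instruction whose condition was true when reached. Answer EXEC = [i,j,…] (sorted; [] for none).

[0] flags=0010 → (cmp)
[1] flags=0010 CS?T → r2=0x9e
[2] flags=0010 PL?T → r2=0x9b
[3] flags=0010 VC?T → r3=0x59
[4] flags=1001 → (cmp)
[5] flags=1001 CS?F → skip
[6] flags=1001 NE?T → r4=0xd0
[7] flags=1001 VS?T → r4=0xc7

EXEC = [1,2,3,6,7]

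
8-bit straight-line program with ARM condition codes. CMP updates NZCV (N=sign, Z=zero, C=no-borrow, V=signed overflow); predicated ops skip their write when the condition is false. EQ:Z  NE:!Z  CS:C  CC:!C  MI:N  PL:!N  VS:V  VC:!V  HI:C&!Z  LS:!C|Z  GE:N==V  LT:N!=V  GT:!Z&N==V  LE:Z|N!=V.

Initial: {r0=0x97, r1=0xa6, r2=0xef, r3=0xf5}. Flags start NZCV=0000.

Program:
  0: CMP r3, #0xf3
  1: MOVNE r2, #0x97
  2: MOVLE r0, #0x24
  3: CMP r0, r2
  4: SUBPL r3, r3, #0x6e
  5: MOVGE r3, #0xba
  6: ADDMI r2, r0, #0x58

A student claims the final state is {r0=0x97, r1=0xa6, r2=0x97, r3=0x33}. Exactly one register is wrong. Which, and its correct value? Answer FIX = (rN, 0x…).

0: ✓ CMP  NZCV=0010
1: ✓ MOVNE  r2←0x97
2: · MOVLE
3: ✓ CMP  NZCV=0110
4: ✓ SUBPL  r3←0x87
5: ✓ MOVGE  r3←0xba
6: · ADDMI

FIX = (r3, 0xba)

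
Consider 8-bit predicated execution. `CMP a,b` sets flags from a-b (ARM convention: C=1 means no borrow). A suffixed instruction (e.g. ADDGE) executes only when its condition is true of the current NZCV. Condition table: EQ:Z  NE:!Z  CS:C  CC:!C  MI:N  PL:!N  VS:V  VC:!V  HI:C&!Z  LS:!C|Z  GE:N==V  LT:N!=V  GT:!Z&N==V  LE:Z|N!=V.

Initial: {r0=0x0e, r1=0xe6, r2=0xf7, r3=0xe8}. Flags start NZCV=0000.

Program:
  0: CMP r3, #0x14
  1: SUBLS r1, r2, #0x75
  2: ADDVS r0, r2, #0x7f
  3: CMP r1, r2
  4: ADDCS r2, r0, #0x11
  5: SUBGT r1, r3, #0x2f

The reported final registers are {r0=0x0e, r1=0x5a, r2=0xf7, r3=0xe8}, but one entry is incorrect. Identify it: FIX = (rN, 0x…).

[0] flags=1010 → (cmp)
[1] flags=1010 LS?F → skip
[2] flags=1010 VS?F → skip
[3] flags=1000 → (cmp)
[4] flags=1000 CS?F → skip
[5] flags=1000 GT?F → skip

FIX = (r1, 0xe6)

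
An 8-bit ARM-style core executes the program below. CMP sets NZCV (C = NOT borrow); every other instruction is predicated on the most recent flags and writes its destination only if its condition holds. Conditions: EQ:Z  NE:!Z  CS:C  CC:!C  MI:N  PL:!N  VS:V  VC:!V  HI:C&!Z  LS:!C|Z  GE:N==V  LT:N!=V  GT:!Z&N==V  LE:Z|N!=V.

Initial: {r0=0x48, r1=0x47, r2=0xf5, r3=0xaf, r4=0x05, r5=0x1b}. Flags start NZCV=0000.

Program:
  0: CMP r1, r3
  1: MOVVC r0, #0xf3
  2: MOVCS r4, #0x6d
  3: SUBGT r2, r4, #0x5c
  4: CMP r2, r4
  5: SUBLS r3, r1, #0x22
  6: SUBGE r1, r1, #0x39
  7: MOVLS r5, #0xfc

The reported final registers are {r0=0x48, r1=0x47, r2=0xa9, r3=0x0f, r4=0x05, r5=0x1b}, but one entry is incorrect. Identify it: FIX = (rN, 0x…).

0: ✓ CMP  NZCV=1001
1: · MOVVC
2: · MOVCS
3: ✓ SUBGT  r2←0xa9
4: ✓ CMP  NZCV=1010
5: · SUBLS
6: · SUBGE
7: · MOVLS

FIX = (r3, 0xaf)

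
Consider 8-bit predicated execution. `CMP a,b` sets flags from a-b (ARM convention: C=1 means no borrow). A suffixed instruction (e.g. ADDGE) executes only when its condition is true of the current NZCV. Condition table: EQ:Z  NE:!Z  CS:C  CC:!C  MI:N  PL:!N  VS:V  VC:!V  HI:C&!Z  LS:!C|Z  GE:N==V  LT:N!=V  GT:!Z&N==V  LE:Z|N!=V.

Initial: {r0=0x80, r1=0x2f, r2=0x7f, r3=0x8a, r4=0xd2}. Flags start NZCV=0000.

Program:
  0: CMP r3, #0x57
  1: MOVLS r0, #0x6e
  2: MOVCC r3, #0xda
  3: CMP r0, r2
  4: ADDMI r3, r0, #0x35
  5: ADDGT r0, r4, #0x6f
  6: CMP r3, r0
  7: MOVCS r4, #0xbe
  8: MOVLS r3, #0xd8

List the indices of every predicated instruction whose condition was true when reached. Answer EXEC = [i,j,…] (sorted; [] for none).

EXEC = [7]

[0] flags=0011 → (cmp)
[1] flags=0011 LS?F → skip
[2] flags=0011 CC?F → skip
[3] flags=0011 → (cmp)
[4] flags=0011 MI?F → skip
[5] flags=0011 GT?F → skip
[6] flags=0010 → (cmp)
[7] flags=0010 CS?T → r4=0xbe
[8] flags=0010 LS?F → skip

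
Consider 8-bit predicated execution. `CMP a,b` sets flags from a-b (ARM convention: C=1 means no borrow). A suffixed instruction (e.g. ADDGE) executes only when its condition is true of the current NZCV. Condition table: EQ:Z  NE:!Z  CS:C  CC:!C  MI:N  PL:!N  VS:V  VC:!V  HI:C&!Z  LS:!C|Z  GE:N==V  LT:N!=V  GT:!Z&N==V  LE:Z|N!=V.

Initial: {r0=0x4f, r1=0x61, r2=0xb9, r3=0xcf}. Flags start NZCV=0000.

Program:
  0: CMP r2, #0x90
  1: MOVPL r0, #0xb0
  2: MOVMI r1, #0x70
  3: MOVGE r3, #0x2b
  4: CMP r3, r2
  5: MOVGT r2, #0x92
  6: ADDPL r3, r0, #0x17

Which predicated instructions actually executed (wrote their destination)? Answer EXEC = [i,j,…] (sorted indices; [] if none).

EXEC = [1,3,5,6]

[0] flags=0010 → (cmp)
[1] flags=0010 PL?T → r0=0xb0
[2] flags=0010 MI?F → skip
[3] flags=0010 GE?T → r3=0x2b
[4] flags=0000 → (cmp)
[5] flags=0000 GT?T → r2=0x92
[6] flags=0000 PL?T → r3=0xc7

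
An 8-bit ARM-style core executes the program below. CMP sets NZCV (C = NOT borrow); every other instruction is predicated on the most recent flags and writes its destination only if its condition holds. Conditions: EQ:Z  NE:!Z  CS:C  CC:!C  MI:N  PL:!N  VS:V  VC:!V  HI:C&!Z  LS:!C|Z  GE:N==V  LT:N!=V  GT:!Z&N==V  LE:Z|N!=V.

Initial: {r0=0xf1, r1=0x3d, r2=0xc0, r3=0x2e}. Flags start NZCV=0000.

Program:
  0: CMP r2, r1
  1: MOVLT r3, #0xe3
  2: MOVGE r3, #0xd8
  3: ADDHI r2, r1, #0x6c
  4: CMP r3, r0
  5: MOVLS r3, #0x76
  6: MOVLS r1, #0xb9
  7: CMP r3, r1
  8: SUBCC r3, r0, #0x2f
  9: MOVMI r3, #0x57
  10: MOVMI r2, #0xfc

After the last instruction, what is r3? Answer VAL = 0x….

VAL = 0x57

[0] flags=1010 → (cmp)
[1] flags=1010 LT?T → r3=0xe3
[2] flags=1010 GE?F → skip
[3] flags=1010 HI?T → r2=0xa9
[4] flags=1000 → (cmp)
[5] flags=1000 LS?T → r3=0x76
[6] flags=1000 LS?T → r1=0xb9
[7] flags=1001 → (cmp)
[8] flags=1001 CC?T → r3=0xc2
[9] flags=1001 MI?T → r3=0x57
[10] flags=1001 MI?T → r2=0xfc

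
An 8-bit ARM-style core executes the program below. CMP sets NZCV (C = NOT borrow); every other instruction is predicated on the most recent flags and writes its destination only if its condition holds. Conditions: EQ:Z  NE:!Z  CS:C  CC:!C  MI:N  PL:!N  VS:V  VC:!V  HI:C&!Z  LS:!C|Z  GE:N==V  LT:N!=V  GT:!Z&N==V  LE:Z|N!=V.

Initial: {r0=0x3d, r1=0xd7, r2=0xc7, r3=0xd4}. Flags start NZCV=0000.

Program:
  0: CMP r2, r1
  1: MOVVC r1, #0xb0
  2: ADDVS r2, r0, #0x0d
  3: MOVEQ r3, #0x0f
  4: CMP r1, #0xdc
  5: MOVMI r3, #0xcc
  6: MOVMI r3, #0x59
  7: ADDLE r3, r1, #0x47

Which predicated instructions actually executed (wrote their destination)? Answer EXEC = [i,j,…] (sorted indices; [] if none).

0: ✓ CMP  NZCV=1000
1: ✓ MOVVC  r1←0xb0
2: · ADDVS
3: · MOVEQ
4: ✓ CMP  NZCV=1000
5: ✓ MOVMI  r3←0xcc
6: ✓ MOVMI  r3←0x59
7: ✓ ADDLE  r3←0xf7

EXEC = [1,5,6,7]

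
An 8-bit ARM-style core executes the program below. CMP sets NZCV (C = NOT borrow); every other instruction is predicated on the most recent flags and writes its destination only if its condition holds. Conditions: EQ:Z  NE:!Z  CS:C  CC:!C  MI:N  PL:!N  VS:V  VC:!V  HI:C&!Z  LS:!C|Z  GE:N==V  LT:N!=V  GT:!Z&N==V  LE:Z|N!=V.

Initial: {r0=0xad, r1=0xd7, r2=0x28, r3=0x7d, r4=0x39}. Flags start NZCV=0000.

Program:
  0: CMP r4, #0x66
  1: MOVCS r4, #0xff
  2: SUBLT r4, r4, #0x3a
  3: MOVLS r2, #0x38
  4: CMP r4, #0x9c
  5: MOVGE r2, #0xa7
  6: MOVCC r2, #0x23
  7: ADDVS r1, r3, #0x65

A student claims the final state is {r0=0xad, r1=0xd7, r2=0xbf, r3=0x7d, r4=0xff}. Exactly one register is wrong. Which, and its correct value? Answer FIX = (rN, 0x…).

[0] flags=1000 → (cmp)
[1] flags=1000 CS?F → skip
[2] flags=1000 LT?T → r4=0xff
[3] flags=1000 LS?T → r2=0x38
[4] flags=0010 → (cmp)
[5] flags=0010 GE?T → r2=0xa7
[6] flags=0010 CC?F → skip
[7] flags=0010 VS?F → skip

FIX = (r2, 0xa7)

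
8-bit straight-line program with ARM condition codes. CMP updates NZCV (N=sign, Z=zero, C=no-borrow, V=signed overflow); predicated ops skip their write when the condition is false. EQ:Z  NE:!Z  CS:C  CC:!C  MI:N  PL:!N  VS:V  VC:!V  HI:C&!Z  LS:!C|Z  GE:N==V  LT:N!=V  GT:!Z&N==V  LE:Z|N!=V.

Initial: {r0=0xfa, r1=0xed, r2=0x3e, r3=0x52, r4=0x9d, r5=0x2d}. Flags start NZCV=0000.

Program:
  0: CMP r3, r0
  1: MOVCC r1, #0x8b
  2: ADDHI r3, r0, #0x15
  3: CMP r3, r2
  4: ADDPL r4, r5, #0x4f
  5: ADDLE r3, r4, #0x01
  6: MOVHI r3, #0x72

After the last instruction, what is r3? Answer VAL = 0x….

[0] flags=0000 → (cmp)
[1] flags=0000 CC?T → r1=0x8b
[2] flags=0000 HI?F → skip
[3] flags=0010 → (cmp)
[4] flags=0010 PL?T → r4=0x7c
[5] flags=0010 LE?F → skip
[6] flags=0010 HI?T → r3=0x72

VAL = 0x72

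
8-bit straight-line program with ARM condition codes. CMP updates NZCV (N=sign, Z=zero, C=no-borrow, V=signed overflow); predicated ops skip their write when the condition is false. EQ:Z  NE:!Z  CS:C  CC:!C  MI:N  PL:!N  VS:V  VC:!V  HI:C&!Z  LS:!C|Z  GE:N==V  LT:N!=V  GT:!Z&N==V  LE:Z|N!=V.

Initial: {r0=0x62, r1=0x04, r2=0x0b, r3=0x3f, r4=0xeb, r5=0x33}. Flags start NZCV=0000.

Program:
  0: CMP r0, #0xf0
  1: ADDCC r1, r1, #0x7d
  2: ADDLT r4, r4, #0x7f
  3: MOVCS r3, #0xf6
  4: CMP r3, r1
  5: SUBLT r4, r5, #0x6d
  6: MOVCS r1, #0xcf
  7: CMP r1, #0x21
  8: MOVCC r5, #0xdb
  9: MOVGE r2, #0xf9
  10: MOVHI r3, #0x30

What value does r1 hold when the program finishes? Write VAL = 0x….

VAL = 0x81

[0] flags=0000 → (cmp)
[1] flags=0000 CC?T → r1=0x81
[2] flags=0000 LT?F → skip
[3] flags=0000 CS?F → skip
[4] flags=1001 → (cmp)
[5] flags=1001 LT?F → skip
[6] flags=1001 CS?F → skip
[7] flags=0011 → (cmp)
[8] flags=0011 CC?F → skip
[9] flags=0011 GE?F → skip
[10] flags=0011 HI?T → r3=0x30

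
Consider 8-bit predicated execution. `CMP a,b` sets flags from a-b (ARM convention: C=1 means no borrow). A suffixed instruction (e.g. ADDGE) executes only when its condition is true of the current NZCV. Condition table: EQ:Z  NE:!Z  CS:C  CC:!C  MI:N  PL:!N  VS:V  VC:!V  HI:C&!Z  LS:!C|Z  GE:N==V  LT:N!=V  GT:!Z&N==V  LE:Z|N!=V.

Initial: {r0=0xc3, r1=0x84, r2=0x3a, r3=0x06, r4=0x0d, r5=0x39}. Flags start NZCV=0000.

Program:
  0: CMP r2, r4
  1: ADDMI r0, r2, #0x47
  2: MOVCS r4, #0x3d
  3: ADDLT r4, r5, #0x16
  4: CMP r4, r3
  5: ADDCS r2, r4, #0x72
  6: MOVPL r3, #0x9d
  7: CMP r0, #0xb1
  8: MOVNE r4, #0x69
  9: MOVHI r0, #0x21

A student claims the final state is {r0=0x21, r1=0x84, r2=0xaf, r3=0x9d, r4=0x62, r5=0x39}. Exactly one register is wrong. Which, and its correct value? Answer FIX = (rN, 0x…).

FIX = (r4, 0x69)

[0] flags=0010 → (cmp)
[1] flags=0010 MI?F → skip
[2] flags=0010 CS?T → r4=0x3d
[3] flags=0010 LT?F → skip
[4] flags=0010 → (cmp)
[5] flags=0010 CS?T → r2=0xaf
[6] flags=0010 PL?T → r3=0x9d
[7] flags=0010 → (cmp)
[8] flags=0010 NE?T → r4=0x69
[9] flags=0010 HI?T → r0=0x21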